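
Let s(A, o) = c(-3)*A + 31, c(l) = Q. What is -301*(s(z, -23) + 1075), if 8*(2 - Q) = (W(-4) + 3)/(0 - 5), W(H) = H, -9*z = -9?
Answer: -13340019/40 ≈ -3.3350e+5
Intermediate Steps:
z = 1 (z = -⅑*(-9) = 1)
Q = 79/40 (Q = 2 - (-4 + 3)/(8*(0 - 5)) = 2 - (-1)/(8*(-5)) = 2 - (-1)*(-1)/(8*5) = 2 - ⅛*⅕ = 2 - 1/40 = 79/40 ≈ 1.9750)
c(l) = 79/40
s(A, o) = 31 + 79*A/40 (s(A, o) = 79*A/40 + 31 = 31 + 79*A/40)
-301*(s(z, -23) + 1075) = -301*((31 + (79/40)*1) + 1075) = -301*((31 + 79/40) + 1075) = -301*(1319/40 + 1075) = -301*44319/40 = -13340019/40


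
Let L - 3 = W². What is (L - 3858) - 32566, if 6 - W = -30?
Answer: -35125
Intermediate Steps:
W = 36 (W = 6 - 1*(-30) = 6 + 30 = 36)
L = 1299 (L = 3 + 36² = 3 + 1296 = 1299)
(L - 3858) - 32566 = (1299 - 3858) - 32566 = -2559 - 32566 = -35125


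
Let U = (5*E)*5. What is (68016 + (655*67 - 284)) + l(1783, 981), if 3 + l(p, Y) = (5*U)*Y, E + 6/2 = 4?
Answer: 234239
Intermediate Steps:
E = 1 (E = -3 + 4 = 1)
U = 25 (U = (5*1)*5 = 5*5 = 25)
l(p, Y) = -3 + 125*Y (l(p, Y) = -3 + (5*25)*Y = -3 + 125*Y)
(68016 + (655*67 - 284)) + l(1783, 981) = (68016 + (655*67 - 284)) + (-3 + 125*981) = (68016 + (43885 - 284)) + (-3 + 122625) = (68016 + 43601) + 122622 = 111617 + 122622 = 234239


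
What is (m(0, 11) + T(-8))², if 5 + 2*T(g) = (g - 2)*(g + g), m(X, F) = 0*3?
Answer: 24025/4 ≈ 6006.3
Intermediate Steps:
m(X, F) = 0
T(g) = -5/2 + g*(-2 + g) (T(g) = -5/2 + ((g - 2)*(g + g))/2 = -5/2 + ((-2 + g)*(2*g))/2 = -5/2 + (2*g*(-2 + g))/2 = -5/2 + g*(-2 + g))
(m(0, 11) + T(-8))² = (0 + (-5/2 + (-8)² - 2*(-8)))² = (0 + (-5/2 + 64 + 16))² = (0 + 155/2)² = (155/2)² = 24025/4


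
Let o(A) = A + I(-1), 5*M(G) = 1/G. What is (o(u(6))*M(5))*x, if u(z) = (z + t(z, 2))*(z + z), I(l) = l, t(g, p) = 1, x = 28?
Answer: 2324/25 ≈ 92.960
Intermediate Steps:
M(G) = 1/(5*G)
u(z) = 2*z*(1 + z) (u(z) = (z + 1)*(z + z) = (1 + z)*(2*z) = 2*z*(1 + z))
o(A) = -1 + A (o(A) = A - 1 = -1 + A)
(o(u(6))*M(5))*x = ((-1 + 2*6*(1 + 6))*((⅕)/5))*28 = ((-1 + 2*6*7)*((⅕)*(⅕)))*28 = ((-1 + 84)*(1/25))*28 = (83*(1/25))*28 = (83/25)*28 = 2324/25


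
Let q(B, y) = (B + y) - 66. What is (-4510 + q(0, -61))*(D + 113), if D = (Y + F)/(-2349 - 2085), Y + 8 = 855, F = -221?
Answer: -1160214496/2217 ≈ -5.2333e+5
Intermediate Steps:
Y = 847 (Y = -8 + 855 = 847)
q(B, y) = -66 + B + y
D = -313/2217 (D = (847 - 221)/(-2349 - 2085) = 626/(-4434) = 626*(-1/4434) = -313/2217 ≈ -0.14118)
(-4510 + q(0, -61))*(D + 113) = (-4510 + (-66 + 0 - 61))*(-313/2217 + 113) = (-4510 - 127)*(250208/2217) = -4637*250208/2217 = -1160214496/2217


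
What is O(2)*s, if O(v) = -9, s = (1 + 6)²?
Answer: -441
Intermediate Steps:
s = 49 (s = 7² = 49)
O(2)*s = -9*49 = -441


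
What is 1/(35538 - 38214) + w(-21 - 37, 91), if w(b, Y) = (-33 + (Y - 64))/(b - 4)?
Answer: 7997/82956 ≈ 0.096400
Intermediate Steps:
w(b, Y) = (-97 + Y)/(-4 + b) (w(b, Y) = (-33 + (-64 + Y))/(-4 + b) = (-97 + Y)/(-4 + b))
1/(35538 - 38214) + w(-21 - 37, 91) = 1/(35538 - 38214) + (-97 + 91)/(-4 + (-21 - 37)) = 1/(-2676) - 6/(-4 - 58) = -1/2676 - 6/(-62) = -1/2676 - 1/62*(-6) = -1/2676 + 3/31 = 7997/82956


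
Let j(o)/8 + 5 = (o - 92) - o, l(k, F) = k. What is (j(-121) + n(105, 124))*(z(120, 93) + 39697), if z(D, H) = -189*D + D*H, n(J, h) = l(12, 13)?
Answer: -21527228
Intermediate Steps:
n(J, h) = 12
j(o) = -776 (j(o) = -40 + 8*((o - 92) - o) = -40 + 8*((-92 + o) - o) = -40 + 8*(-92) = -40 - 736 = -776)
(j(-121) + n(105, 124))*(z(120, 93) + 39697) = (-776 + 12)*(120*(-189 + 93) + 39697) = -764*(120*(-96) + 39697) = -764*(-11520 + 39697) = -764*28177 = -21527228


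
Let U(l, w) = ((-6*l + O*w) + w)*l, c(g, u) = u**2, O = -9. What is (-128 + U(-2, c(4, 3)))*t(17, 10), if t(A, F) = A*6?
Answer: -816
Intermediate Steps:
t(A, F) = 6*A
U(l, w) = l*(-8*w - 6*l) (U(l, w) = ((-6*l - 9*w) + w)*l = ((-9*w - 6*l) + w)*l = (-8*w - 6*l)*l = l*(-8*w - 6*l))
(-128 + U(-2, c(4, 3)))*t(17, 10) = (-128 - 2*(-2)*(3*(-2) + 4*3**2))*(6*17) = (-128 - 2*(-2)*(-6 + 4*9))*102 = (-128 - 2*(-2)*(-6 + 36))*102 = (-128 - 2*(-2)*30)*102 = (-128 + 120)*102 = -8*102 = -816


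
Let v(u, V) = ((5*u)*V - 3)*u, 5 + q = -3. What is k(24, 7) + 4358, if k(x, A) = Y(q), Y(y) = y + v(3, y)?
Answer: 3981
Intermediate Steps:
q = -8 (q = -5 - 3 = -8)
v(u, V) = u*(-3 + 5*V*u) (v(u, V) = (5*V*u - 3)*u = (-3 + 5*V*u)*u = u*(-3 + 5*V*u))
Y(y) = -9 + 46*y (Y(y) = y + 3*(-3 + 5*y*3) = y + 3*(-3 + 15*y) = y + (-9 + 45*y) = -9 + 46*y)
k(x, A) = -377 (k(x, A) = -9 + 46*(-8) = -9 - 368 = -377)
k(24, 7) + 4358 = -377 + 4358 = 3981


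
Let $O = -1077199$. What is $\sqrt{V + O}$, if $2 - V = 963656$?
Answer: $i \sqrt{2040853} \approx 1428.6 i$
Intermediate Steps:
$V = -963654$ ($V = 2 - 963656 = -963654$)
$\sqrt{V + O} = \sqrt{-963654 - 1077199} = \sqrt{-2040853} = i \sqrt{2040853}$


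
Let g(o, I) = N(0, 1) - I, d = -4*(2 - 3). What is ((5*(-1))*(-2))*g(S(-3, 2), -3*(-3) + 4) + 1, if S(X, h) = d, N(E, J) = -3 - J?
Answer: -169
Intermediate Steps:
d = 4 (d = -4*(-1) = 4)
S(X, h) = 4
g(o, I) = -4 - I (g(o, I) = (-3 - 1*1) - I = (-3 - 1) - I = -4 - I)
((5*(-1))*(-2))*g(S(-3, 2), -3*(-3) + 4) + 1 = ((5*(-1))*(-2))*(-4 - (-3*(-3) + 4)) + 1 = (-5*(-2))*(-4 - (9 + 4)) + 1 = 10*(-4 - 1*13) + 1 = 10*(-4 - 13) + 1 = 10*(-17) + 1 = -170 + 1 = -169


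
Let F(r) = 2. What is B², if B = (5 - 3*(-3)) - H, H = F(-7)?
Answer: 144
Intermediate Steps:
H = 2
B = 12 (B = (5 - 3*(-3)) - 1*2 = (5 + 9) - 2 = 14 - 2 = 12)
B² = 12² = 144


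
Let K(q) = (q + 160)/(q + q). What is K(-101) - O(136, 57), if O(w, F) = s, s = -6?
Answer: 1153/202 ≈ 5.7079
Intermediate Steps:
K(q) = (160 + q)/(2*q) (K(q) = (160 + q)/((2*q)) = (160 + q)*(1/(2*q)) = (160 + q)/(2*q))
O(w, F) = -6
K(-101) - O(136, 57) = (½)*(160 - 101)/(-101) - 1*(-6) = (½)*(-1/101)*59 + 6 = -59/202 + 6 = 1153/202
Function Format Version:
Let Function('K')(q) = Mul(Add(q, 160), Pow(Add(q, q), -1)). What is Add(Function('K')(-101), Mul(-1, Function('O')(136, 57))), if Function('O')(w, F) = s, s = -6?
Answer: Rational(1153, 202) ≈ 5.7079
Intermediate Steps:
Function('K')(q) = Mul(Rational(1, 2), Pow(q, -1), Add(160, q)) (Function('K')(q) = Mul(Add(160, q), Pow(Mul(2, q), -1)) = Mul(Add(160, q), Mul(Rational(1, 2), Pow(q, -1))) = Mul(Rational(1, 2), Pow(q, -1), Add(160, q)))
Function('O')(w, F) = -6
Add(Function('K')(-101), Mul(-1, Function('O')(136, 57))) = Add(Mul(Rational(1, 2), Pow(-101, -1), Add(160, -101)), Mul(-1, -6)) = Add(Mul(Rational(1, 2), Rational(-1, 101), 59), 6) = Add(Rational(-59, 202), 6) = Rational(1153, 202)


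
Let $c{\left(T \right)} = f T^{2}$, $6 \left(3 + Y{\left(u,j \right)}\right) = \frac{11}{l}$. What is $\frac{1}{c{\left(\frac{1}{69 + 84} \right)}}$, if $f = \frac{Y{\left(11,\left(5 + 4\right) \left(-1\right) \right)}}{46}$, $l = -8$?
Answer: $- \frac{51687072}{155} \approx -3.3347 \cdot 10^{5}$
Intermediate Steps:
$Y{\left(u,j \right)} = - \frac{155}{48}$ ($Y{\left(u,j \right)} = -3 + \frac{11 \frac{1}{-8}}{6} = -3 + \frac{11 \left(- \frac{1}{8}\right)}{6} = -3 + \frac{1}{6} \left(- \frac{11}{8}\right) = -3 - \frac{11}{48} = - \frac{155}{48}$)
$f = - \frac{155}{2208}$ ($f = - \frac{155}{48 \cdot 46} = \left(- \frac{155}{48}\right) \frac{1}{46} = - \frac{155}{2208} \approx -0.070199$)
$c{\left(T \right)} = - \frac{155 T^{2}}{2208}$
$\frac{1}{c{\left(\frac{1}{69 + 84} \right)}} = \frac{1}{\left(- \frac{155}{2208}\right) \left(\frac{1}{69 + 84}\right)^{2}} = \frac{1}{\left(- \frac{155}{2208}\right) \left(\frac{1}{153}\right)^{2}} = \frac{1}{\left(- \frac{155}{2208}\right) \frac{1}{23409}} = \frac{1}{- \frac{155}{51687072}} = - \frac{51687072}{155}$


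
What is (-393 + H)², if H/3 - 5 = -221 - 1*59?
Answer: 1483524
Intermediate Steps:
H = -825 (H = 15 + 3*(-221 - 1*59) = 15 + 3*(-221 - 59) = 15 + 3*(-280) = 15 - 840 = -825)
(-393 + H)² = (-393 - 825)² = (-1218)² = 1483524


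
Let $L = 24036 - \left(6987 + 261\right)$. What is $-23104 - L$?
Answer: $-39892$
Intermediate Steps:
$L = 16788$ ($L = 24036 - 7248 = 16788$)
$-23104 - L = -23104 - 16788 = -39892$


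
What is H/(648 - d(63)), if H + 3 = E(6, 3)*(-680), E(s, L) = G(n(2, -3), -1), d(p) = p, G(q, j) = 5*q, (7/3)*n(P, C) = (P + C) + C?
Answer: 4531/455 ≈ 9.9582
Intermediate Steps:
n(P, C) = 3*P/7 + 6*C/7 (n(P, C) = 3*((P + C) + C)/7 = 3*((C + P) + C)/7 = 3*(P + 2*C)/7 = 3*P/7 + 6*C/7)
E(s, L) = -60/7 (E(s, L) = 5*((3/7)*2 + (6/7)*(-3)) = 5*(6/7 - 18/7) = 5*(-12/7) = -60/7)
H = 40779/7 (H = -3 - 60/7*(-680) = -3 + 40800/7 = 40779/7 ≈ 5825.6)
H/(648 - d(63)) = 40779/(7*(648 - 1*63)) = 40779/(7*(648 - 63)) = (40779/7)/585 = (40779/7)*(1/585) = 4531/455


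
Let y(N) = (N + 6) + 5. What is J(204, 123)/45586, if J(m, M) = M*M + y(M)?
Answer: 15263/45586 ≈ 0.33482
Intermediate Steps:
y(N) = 11 + N (y(N) = (6 + N) + 5 = 11 + N)
J(m, M) = 11 + M + M² (J(m, M) = M*M + (11 + M) = M² + (11 + M) = 11 + M + M²)
J(204, 123)/45586 = (11 + 123 + 123²)/45586 = (11 + 123 + 15129)*(1/45586) = 15263*(1/45586) = 15263/45586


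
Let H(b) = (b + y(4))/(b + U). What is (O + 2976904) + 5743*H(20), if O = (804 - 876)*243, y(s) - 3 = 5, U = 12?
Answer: 23715465/8 ≈ 2.9644e+6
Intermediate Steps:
y(s) = 8 (y(s) = 3 + 5 = 8)
O = -17496 (O = -72*243 = -17496)
H(b) = (8 + b)/(12 + b) (H(b) = (b + 8)/(b + 12) = (8 + b)/(12 + b))
(O + 2976904) + 5743*H(20) = (-17496 + 2976904) + 5743*((8 + 20)/(12 + 20)) = 2959408 + 5743*(28/32) = 2959408 + 5743*((1/32)*28) = 2959408 + 5743*(7/8) = 2959408 + 40201/8 = 23715465/8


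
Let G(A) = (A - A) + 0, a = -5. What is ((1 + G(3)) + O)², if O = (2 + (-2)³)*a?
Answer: 961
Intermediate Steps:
G(A) = 0 (G(A) = 0 + 0 = 0)
O = 30 (O = (2 + (-2)³)*(-5) = (2 - 8)*(-5) = -6*(-5) = 30)
((1 + G(3)) + O)² = ((1 + 0) + 30)² = (1 + 30)² = 31² = 961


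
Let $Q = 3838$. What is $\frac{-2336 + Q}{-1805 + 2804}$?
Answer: $\frac{1502}{999} \approx 1.5035$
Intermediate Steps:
$\frac{-2336 + Q}{-1805 + 2804} = \frac{-2336 + 3838}{-1805 + 2804} = \frac{1502}{999}$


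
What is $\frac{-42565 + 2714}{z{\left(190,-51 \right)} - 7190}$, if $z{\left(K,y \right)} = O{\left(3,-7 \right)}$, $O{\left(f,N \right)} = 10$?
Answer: $\frac{39851}{7180} \approx 5.5503$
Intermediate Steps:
$z{\left(K,y \right)} = 10$
$\frac{-42565 + 2714}{z{\left(190,-51 \right)} - 7190} = \frac{-42565 + 2714}{10 - 7190} = - \frac{39851}{-7180} = \left(-39851\right) \left(- \frac{1}{7180}\right) = \frac{39851}{7180}$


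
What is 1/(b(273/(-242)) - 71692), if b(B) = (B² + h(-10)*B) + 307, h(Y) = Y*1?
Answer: -58564/4179855951 ≈ -1.4011e-5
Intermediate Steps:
h(Y) = Y
b(B) = 307 + B² - 10*B (b(B) = (B² - 10*B) + 307 = 307 + B² - 10*B)
1/(b(273/(-242)) - 71692) = 1/((307 + (273/(-242))² - 2730/(-242)) - 71692) = 1/((307 + (273*(-1/242))² - 2730*(-1)/242) - 71692) = 1/((307 + (-273/242)² - 10*(-273/242)) - 71692) = 1/((307 + 74529/58564 + 1365/121) - 71692) = 1/(18714337/58564 - 71692) = 1/(-4179855951/58564) = -58564/4179855951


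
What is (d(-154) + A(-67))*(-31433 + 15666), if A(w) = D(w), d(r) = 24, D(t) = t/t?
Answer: -394175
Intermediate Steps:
D(t) = 1
A(w) = 1
(d(-154) + A(-67))*(-31433 + 15666) = (24 + 1)*(-31433 + 15666) = 25*(-15767) = -394175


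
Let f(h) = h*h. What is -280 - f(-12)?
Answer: -424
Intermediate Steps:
f(h) = h²
-280 - f(-12) = -280 - 1*(-12)² = -280 - 1*144 = -280 - 144 = -424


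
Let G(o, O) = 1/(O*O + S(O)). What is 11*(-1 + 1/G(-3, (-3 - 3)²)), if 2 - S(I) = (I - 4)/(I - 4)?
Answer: 14256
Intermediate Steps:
S(I) = 1 (S(I) = 2 - (I - 4)/(I - 4) = 2 - (-4 + I)/(-4 + I) = 2 - 1*1 = 2 - 1 = 1)
G(o, O) = 1/(1 + O²) (G(o, O) = 1/(O*O + 1) = 1/(O² + 1) = 1/(1 + O²))
11*(-1 + 1/G(-3, (-3 - 3)²)) = 11*(-1 + 1/(1/(1 + ((-3 - 3)²)²))) = 11*(-1 + 1/(1/(1 + ((-6)²)²))) = 11*(-1 + 1/(1/(1 + 36²))) = 11*(-1 + 1/(1/(1 + 1296))) = 11*(-1 + 1/(1/1297)) = 11*(-1 + 1297) = 11*1296 = 14256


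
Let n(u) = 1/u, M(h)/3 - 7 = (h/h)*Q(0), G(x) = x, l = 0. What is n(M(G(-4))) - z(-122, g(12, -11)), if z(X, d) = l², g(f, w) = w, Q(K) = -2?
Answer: 1/15 ≈ 0.066667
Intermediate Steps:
z(X, d) = 0 (z(X, d) = 0² = 0)
M(h) = 15 (M(h) = 21 + 3*((h/h)*(-2)) = 21 + 3*(1*(-2)) = 21 + 3*(-2) = 21 - 6 = 15)
n(M(G(-4))) - z(-122, g(12, -11)) = 1/15 - 1*0 = 1/15 + 0 = 1/15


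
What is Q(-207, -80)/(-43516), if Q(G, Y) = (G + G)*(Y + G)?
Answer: -2583/946 ≈ -2.7304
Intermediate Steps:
Q(G, Y) = 2*G*(G + Y) (Q(G, Y) = (2*G)*(G + Y) = 2*G*(G + Y))
Q(-207, -80)/(-43516) = (2*(-207)*(-207 - 80))/(-43516) = (2*(-207)*(-287))*(-1/43516) = 118818*(-1/43516) = -2583/946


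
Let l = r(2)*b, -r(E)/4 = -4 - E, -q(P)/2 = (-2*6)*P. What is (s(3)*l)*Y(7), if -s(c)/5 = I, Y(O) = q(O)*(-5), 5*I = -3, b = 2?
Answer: -120960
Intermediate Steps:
q(P) = 24*P (q(P) = -2*(-2*6)*P = -(-24)*P = 24*P)
r(E) = 16 + 4*E (r(E) = -4*(-4 - E) = 16 + 4*E)
l = 48 (l = (16 + 4*2)*2 = (16 + 8)*2 = 24*2 = 48)
I = -3/5 (I = (1/5)*(-3) = -3/5 ≈ -0.60000)
Y(O) = -120*O (Y(O) = (24*O)*(-5) = -120*O)
s(c) = 3 (s(c) = -5*(-3/5) = 3)
(s(3)*l)*Y(7) = (3*48)*(-120*7) = 144*(-840) = -120960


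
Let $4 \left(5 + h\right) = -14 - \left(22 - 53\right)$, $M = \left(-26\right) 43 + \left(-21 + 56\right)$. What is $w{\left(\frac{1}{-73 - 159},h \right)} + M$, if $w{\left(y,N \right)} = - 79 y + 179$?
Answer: $- \frac{209649}{232} \approx -903.66$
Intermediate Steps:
$M = -1083$ ($M = -1118 + 35 = -1083$)
$h = - \frac{3}{4}$ ($h = -5 + \frac{-14 - \left(22 - 53\right)}{4} = -5 + \frac{-14 - -31}{4} = -5 + \frac{-14 + 31}{4} = -5 + \frac{1}{4} \cdot 17 = -5 + \frac{17}{4} = - \frac{3}{4} \approx -0.75$)
$w{\left(y,N \right)} = 179 - 79 y$
$w{\left(\frac{1}{-73 - 159},h \right)} + M = \left(179 - \frac{79}{-73 - 159}\right) - 1083 = \left(179 - \frac{79}{-232}\right) - 1083 = \left(179 - - \frac{79}{232}\right) - 1083 = \left(179 + \frac{79}{232}\right) - 1083 = \frac{41607}{232} - 1083 = - \frac{209649}{232}$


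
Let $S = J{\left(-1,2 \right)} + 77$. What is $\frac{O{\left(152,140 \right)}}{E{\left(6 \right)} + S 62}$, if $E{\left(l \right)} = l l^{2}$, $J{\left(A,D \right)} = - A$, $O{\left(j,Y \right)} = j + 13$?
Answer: $\frac{55}{1684} \approx 0.03266$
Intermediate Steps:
$O{\left(j,Y \right)} = 13 + j$
$E{\left(l \right)} = l^{3}$
$S = 78$ ($S = \left(-1\right) \left(-1\right) + 77 = 1 + 77 = 78$)
$\frac{O{\left(152,140 \right)}}{E{\left(6 \right)} + S 62} = \frac{13 + 152}{6^{3} + 78 \cdot 62} = \frac{165}{216 + 4836} = \frac{165}{5052} = 165 \cdot \frac{1}{5052} = \frac{55}{1684}$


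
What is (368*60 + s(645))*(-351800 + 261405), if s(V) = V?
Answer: -2054226375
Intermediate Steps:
(368*60 + s(645))*(-351800 + 261405) = (368*60 + 645)*(-351800 + 261405) = (22080 + 645)*(-90395) = 22725*(-90395) = -2054226375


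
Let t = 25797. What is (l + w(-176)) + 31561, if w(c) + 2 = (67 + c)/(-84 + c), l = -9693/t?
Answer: 70557815891/2235740 ≈ 31559.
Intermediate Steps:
l = -3231/8599 (l = -9693/25797 = -9693*1/25797 = -3231/8599 ≈ -0.37574)
w(c) = -2 + (67 + c)/(-84 + c)
(l + w(-176)) + 31561 = (-3231/8599 + (235 - 1*(-176))/(-84 - 176)) + 31561 = (-3231/8599 + (235 + 176)/(-260)) + 31561 = (-3231/8599 - 1/260*411) + 31561 = (-3231/8599 - 411/260) + 31561 = -4374249/2235740 + 31561 = 70557815891/2235740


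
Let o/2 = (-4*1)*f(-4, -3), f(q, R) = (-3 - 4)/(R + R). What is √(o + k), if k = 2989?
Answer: √26817/3 ≈ 54.586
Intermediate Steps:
f(q, R) = -7/(2*R) (f(q, R) = -7*1/(2*R) = -7/(2*R))
o = -28/3 (o = 2*((-4*1)*(-7/2/(-3))) = 2*(-(-14)*(-1)/3) = 2*(-4*7/6) = 2*(-14/3) = -28/3 ≈ -9.3333)
√(o + k) = √(-28/3 + 2989) = √(8939/3) = √26817/3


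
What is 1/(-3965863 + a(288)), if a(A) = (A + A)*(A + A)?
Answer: -1/3634087 ≈ -2.7517e-7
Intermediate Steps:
a(A) = 4*A**2 (a(A) = (2*A)*(2*A) = 4*A**2)
1/(-3965863 + a(288)) = 1/(-3965863 + 4*288**2) = 1/(-3965863 + 4*82944) = 1/(-3965863 + 331776) = 1/(-3634087) = -1/3634087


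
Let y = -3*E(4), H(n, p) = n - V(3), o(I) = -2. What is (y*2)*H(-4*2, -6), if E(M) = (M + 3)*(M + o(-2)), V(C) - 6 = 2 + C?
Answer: 1596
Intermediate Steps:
V(C) = 8 + C (V(C) = 6 + (2 + C) = 8 + C)
E(M) = (-2 + M)*(3 + M) (E(M) = (M + 3)*(M - 2) = (3 + M)*(-2 + M) = (-2 + M)*(3 + M))
H(n, p) = -11 + n (H(n, p) = n - (8 + 3) = n - 1*11 = n - 11 = -11 + n)
y = -42 (y = -3*(-6 + 4 + 4²) = -3*(-6 + 4 + 16) = -3*14 = -42)
(y*2)*H(-4*2, -6) = (-42*2)*(-11 - 4*2) = -84*(-11 - 8) = -84*(-19) = 1596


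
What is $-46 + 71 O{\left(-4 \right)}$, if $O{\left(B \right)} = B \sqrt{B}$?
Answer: $-46 - 568 i \approx -46.0 - 568.0 i$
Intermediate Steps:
$O{\left(B \right)} = B^{\frac{3}{2}}$
$-46 + 71 O{\left(-4 \right)} = -46 + 71 \left(-4\right)^{\frac{3}{2}} = -46 + 71 \left(- 8 i\right) = -46 - 568 i$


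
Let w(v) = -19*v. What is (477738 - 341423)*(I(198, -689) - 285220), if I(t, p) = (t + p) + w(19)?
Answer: -38995904680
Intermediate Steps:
I(t, p) = -361 + p + t (I(t, p) = (t + p) - 19*19 = (p + t) - 361 = -361 + p + t)
(477738 - 341423)*(I(198, -689) - 285220) = (477738 - 341423)*((-361 - 689 + 198) - 285220) = 136315*(-852 - 285220) = 136315*(-286072) = -38995904680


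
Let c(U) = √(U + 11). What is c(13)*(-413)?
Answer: -826*√6 ≈ -2023.3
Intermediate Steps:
c(U) = √(11 + U)
c(13)*(-413) = √(11 + 13)*(-413) = √24*(-413) = (2*√6)*(-413) = -826*√6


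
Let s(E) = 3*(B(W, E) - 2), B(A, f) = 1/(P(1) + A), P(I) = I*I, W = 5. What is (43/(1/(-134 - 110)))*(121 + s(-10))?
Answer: -1211826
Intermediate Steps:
P(I) = I²
B(A, f) = 1/(1 + A) (B(A, f) = 1/(1² + A) = 1/(1 + A))
s(E) = -11/2 (s(E) = 3*(1/(1 + 5) - 2) = 3*(1/6 - 2) = 3*(⅙ - 2) = 3*(-11/6) = -11/2)
(43/(1/(-134 - 110)))*(121 + s(-10)) = (43/(1/(-134 - 110)))*(121 - 11/2) = (43/(1/(-244)))*(231/2) = (43/(-1/244))*(231/2) = (43*(-244))*(231/2) = -10492*231/2 = -1211826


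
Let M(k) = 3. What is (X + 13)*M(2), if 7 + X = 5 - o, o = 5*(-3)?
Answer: 78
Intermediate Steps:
o = -15
X = 13 (X = -7 + (5 - 1*(-15)) = -7 + (5 + 15) = -7 + 20 = 13)
(X + 13)*M(2) = (13 + 13)*3 = 26*3 = 78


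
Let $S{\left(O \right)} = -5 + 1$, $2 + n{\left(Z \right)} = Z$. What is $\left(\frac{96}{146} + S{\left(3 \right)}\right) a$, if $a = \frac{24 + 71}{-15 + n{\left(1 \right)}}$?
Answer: $\frac{5795}{292} \approx 19.846$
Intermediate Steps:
$n{\left(Z \right)} = -2 + Z$
$S{\left(O \right)} = -4$
$a = - \frac{95}{16}$ ($a = \frac{24 + 71}{-15 + \left(-2 + 1\right)} = \frac{95}{-15 - 1} = \frac{95}{-16} = 95 \left(- \frac{1}{16}\right) = - \frac{95}{16} \approx -5.9375$)
$\left(\frac{96}{146} + S{\left(3 \right)}\right) a = \left(\frac{96}{146} - 4\right) \left(- \frac{95}{16}\right) = \left(96 \cdot \frac{1}{146} - 4\right) \left(- \frac{95}{16}\right) = \left(\frac{48}{73} - 4\right) \left(- \frac{95}{16}\right) = \left(- \frac{244}{73}\right) \left(- \frac{95}{16}\right) = \frac{5795}{292}$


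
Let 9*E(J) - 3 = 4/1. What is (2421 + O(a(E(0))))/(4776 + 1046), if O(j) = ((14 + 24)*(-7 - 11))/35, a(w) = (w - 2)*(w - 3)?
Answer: 84051/203770 ≈ 0.41248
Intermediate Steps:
E(J) = 7/9 (E(J) = ⅓ + (4/1)/9 = ⅓ + (4*1)/9 = ⅓ + (⅑)*4 = ⅓ + 4/9 = 7/9)
a(w) = (-3 + w)*(-2 + w) (a(w) = (-2 + w)*(-3 + w) = (-3 + w)*(-2 + w))
O(j) = -684/35 (O(j) = (38*(-18))*(1/35) = -684*1/35 = -684/35)
(2421 + O(a(E(0))))/(4776 + 1046) = (2421 - 684/35)/(4776 + 1046) = (84051/35)/5822 = (84051/35)*(1/5822) = 84051/203770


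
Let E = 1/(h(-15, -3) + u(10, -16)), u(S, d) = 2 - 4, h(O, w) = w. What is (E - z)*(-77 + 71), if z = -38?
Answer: -1134/5 ≈ -226.80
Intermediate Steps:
u(S, d) = -2
E = -⅕ (E = 1/(-3 - 2) = 1/(-5) = -⅕ ≈ -0.20000)
(E - z)*(-77 + 71) = (-⅕ - 1*(-38))*(-77 + 71) = (-⅕ + 38)*(-6) = (189/5)*(-6) = -1134/5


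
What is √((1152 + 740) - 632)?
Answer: 6*√35 ≈ 35.496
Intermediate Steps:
√((1152 + 740) - 632) = √(1892 - 632) = √1260 = 6*√35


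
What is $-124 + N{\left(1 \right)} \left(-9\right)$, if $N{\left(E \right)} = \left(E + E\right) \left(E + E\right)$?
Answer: $-160$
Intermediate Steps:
$N{\left(E \right)} = 4 E^{2}$ ($N{\left(E \right)} = 2 E 2 E = 4 E^{2}$)
$-124 + N{\left(1 \right)} \left(-9\right) = -124 + 4 \cdot 1^{2} \left(-9\right) = -124 + 4 \cdot 1 \left(-9\right) = -124 + 4 \left(-9\right) = -124 - 36 = -160$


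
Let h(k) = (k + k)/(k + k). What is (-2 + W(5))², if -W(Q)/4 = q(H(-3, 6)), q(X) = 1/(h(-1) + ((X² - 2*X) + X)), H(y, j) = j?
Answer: 4356/961 ≈ 4.5328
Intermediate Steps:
h(k) = 1 (h(k) = (2*k)/((2*k)) = (2*k)*(1/(2*k)) = 1)
q(X) = 1/(1 + X² - X) (q(X) = 1/(1 + ((X² - 2*X) + X)) = 1/(1 + (X² - X)) = 1/(1 + X² - X))
W(Q) = -4/31 (W(Q) = -4/(1 + 6² - 1*6) = -4/(1 + 36 - 6) = -4/31)
(-2 + W(5))² = (-2 - 4/31)² = (-66/31)² = 4356/961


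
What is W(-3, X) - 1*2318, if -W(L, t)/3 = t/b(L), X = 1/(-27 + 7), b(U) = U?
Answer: -46361/20 ≈ -2318.1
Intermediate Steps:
X = -1/20 (X = 1/(-20) = -1/20 ≈ -0.050000)
W(L, t) = -3*t/L
W(-3, X) - 1*2318 = -3*(-1/20)/(-3) - 1*2318 = -3*(-1/20)*(-⅓) - 2318 = -1/20 - 2318 = -46361/20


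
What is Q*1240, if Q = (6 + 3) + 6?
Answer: 18600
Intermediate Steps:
Q = 15 (Q = 9 + 6 = 15)
Q*1240 = 15*1240 = 18600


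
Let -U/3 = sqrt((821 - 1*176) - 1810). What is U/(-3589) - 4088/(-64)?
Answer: 511/8 + 3*I*sqrt(1165)/3589 ≈ 63.875 + 0.028531*I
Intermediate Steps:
U = -3*I*sqrt(1165) (U = -3*sqrt((821 - 1*176) - 1810) = -3*sqrt((821 - 176) - 1810) = -3*sqrt(645 - 1810) = -3*I*sqrt(1165) ≈ -102.4*I)
U/(-3589) - 4088/(-64) = -3*I*sqrt(1165)/(-3589) - 4088/(-64) = -3*I*sqrt(1165)*(-1/3589) - 4088*(-1/64) = 3*I*sqrt(1165)/3589 + 511/8 = 511/8 + 3*I*sqrt(1165)/3589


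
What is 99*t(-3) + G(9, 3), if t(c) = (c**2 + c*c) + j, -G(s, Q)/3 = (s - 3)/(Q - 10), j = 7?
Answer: 17343/7 ≈ 2477.6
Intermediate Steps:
G(s, Q) = -3*(-3 + s)/(-10 + Q) (G(s, Q) = -3*(s - 3)/(Q - 10) = -3*(-3 + s)/(-10 + Q))
t(c) = 7 + 2*c**2 (t(c) = (c**2 + c*c) + 7 = (c**2 + c**2) + 7 = 2*c**2 + 7 = 7 + 2*c**2)
99*t(-3) + G(9, 3) = 99*(7 + 2*(-3)**2) + 3*(3 - 1*9)/(-10 + 3) = 99*(7 + 2*9) + 3*(3 - 9)/(-7) = 99*(7 + 18) + 3*(-1/7)*(-6) = 99*25 + 18/7 = 2475 + 18/7 = 17343/7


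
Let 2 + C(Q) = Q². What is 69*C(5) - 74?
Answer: 1513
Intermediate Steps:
C(Q) = -2 + Q²
69*C(5) - 74 = 69*(-2 + 5²) - 74 = 69*(-2 + 25) - 74 = 69*23 - 74 = 1587 - 74 = 1513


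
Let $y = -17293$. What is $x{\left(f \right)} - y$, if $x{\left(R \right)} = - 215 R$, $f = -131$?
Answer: $45458$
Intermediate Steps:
$x{\left(f \right)} - y = \left(-215\right) \left(-131\right) - -17293 = 28165 + 17293 = 45458$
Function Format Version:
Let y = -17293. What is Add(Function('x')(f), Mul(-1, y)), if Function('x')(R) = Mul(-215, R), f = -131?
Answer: 45458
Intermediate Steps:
Add(Function('x')(f), Mul(-1, y)) = Add(Mul(-215, -131), Mul(-1, -17293)) = Add(28165, 17293) = 45458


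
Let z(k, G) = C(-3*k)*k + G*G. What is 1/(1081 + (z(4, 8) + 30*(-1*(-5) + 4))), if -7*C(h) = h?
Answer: 7/9953 ≈ 0.00070331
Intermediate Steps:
C(h) = -h/7
z(k, G) = G² + 3*k²/7 (z(k, G) = (-(-3)*k/7)*k + G*G = (3*k/7)*k + G² = 3*k²/7 + G² = G² + 3*k²/7)
1/(1081 + (z(4, 8) + 30*(-1*(-5) + 4))) = 1/(1081 + ((8² + (3/7)*4²) + 30*(-1*(-5) + 4))) = 1/(1081 + ((64 + (3/7)*16) + 30*(5 + 4))) = 1/(1081 + ((64 + 48/7) + 30*9)) = 1/(1081 + (496/7 + 270)) = 1/(1081 + 2386/7) = 1/(9953/7) = 7/9953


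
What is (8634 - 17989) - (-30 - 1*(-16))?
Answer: -9341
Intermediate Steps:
(8634 - 17989) - (-30 - 1*(-16)) = -9355 - (-30 + 16) = -9355 - 1*(-14) = -9355 + 14 = -9341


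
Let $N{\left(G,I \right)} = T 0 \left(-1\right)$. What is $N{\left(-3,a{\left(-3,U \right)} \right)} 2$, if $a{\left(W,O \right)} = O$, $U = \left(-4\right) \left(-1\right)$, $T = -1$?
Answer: $0$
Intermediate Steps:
$U = 4$
$N{\left(G,I \right)} = 0$ ($N{\left(G,I \right)} = \left(-1\right) 0 \left(-1\right) = 0 \left(-1\right) = 0$)
$N{\left(-3,a{\left(-3,U \right)} \right)} 2 = 0 \cdot 2 = 0$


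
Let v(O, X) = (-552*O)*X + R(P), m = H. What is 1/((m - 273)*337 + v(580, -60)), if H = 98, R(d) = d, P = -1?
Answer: 1/19150624 ≈ 5.2218e-8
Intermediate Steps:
m = 98
v(O, X) = -1 - 552*O*X (v(O, X) = (-552*O)*X - 1 = -552*O*X - 1 = -1 - 552*O*X)
1/((m - 273)*337 + v(580, -60)) = 1/((98 - 273)*337 + (-1 - 552*580*(-60))) = 1/(-175*337 + (-1 + 19209600)) = 1/(-58975 + 19209599) = 1/19150624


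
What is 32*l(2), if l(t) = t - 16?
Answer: -448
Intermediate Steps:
l(t) = -16 + t
32*l(2) = 32*(-16 + 2) = 32*(-14) = -448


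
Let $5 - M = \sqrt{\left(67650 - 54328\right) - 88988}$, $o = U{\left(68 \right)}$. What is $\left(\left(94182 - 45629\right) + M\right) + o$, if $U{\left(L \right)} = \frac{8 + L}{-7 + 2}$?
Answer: $\frac{242714}{5} - i \sqrt{75666} \approx 48543.0 - 275.07 i$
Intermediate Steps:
$U{\left(L \right)} = - \frac{8}{5} - \frac{L}{5}$ ($U{\left(L \right)} = \frac{8 + L}{-5} = - \frac{8 + L}{5} = - \frac{8}{5} - \frac{L}{5}$)
$o = - \frac{76}{5}$ ($o = - \frac{8}{5} - \frac{68}{5} = - \frac{76}{5} \approx -15.2$)
$M = 5 - i \sqrt{75666}$ ($M = 5 - \sqrt{\left(67650 - 54328\right) - 88988} = 5 - \sqrt{13322 - 88988} = 5 - \sqrt{-75666} = 5 - i \sqrt{75666} \approx 5.0 - 275.07 i$)
$\left(\left(94182 - 45629\right) + M\right) + o = \left(\left(94182 - 45629\right) + \left(5 - i \sqrt{75666}\right)\right) - \frac{76}{5} = \left(48553 + \left(5 - i \sqrt{75666}\right)\right) - \frac{76}{5} = \left(48558 - i \sqrt{75666}\right) - \frac{76}{5} = \frac{242714}{5} - i \sqrt{75666}$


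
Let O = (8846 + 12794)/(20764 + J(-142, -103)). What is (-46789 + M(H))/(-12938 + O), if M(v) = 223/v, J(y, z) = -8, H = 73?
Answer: 2953729281/816746776 ≈ 3.6165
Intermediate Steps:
O = 5410/5189 (O = (8846 + 12794)/(20764 - 8) = 21640/20756 = 21640*(1/20756) = 5410/5189 ≈ 1.0426)
(-46789 + M(H))/(-12938 + O) = (-46789 + 223/73)/(-12938 + 5410/5189) = (-46789 + 223*(1/73))/(-67129872/5189) = (-46789 + 223/73)*(-5189/67129872) = -3415374/73*(-5189/67129872) = 2953729281/816746776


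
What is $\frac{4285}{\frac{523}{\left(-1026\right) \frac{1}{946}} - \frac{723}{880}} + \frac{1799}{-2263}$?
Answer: $- \frac{4769891254981}{493479780197} \approx -9.6658$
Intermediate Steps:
$\frac{4285}{\frac{523}{\left(-1026\right) \frac{1}{946}} - \frac{723}{880}} + \frac{1799}{-2263} = \frac{4285}{\frac{523}{\left(-1026\right) \frac{1}{946}} - \frac{723}{880}} + 1799 \left(- \frac{1}{2263}\right) = \frac{4285}{\frac{523}{- \frac{513}{473}} - \frac{723}{880}} - \frac{1799}{2263} = \frac{4285}{523 \left(- \frac{473}{513}\right) - \frac{723}{880}} - \frac{1799}{2263} = \frac{4285}{- \frac{247379}{513} - \frac{723}{880}} - \frac{1799}{2263} = \frac{4285}{- \frac{218064419}{451440}} - \frac{1799}{2263} = 4285 \left(- \frac{451440}{218064419}\right) - \frac{1799}{2263} = - \frac{1934420400}{218064419} - \frac{1799}{2263} = - \frac{4769891254981}{493479780197}$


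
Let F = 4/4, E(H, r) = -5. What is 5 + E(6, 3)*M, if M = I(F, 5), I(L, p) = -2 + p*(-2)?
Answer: 65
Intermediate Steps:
F = 1 (F = 4*(¼) = 1)
I(L, p) = -2 - 2*p
M = -12 (M = -2 - 2*5 = -2 - 10 = -12)
5 + E(6, 3)*M = 5 - 5*(-12) = 5 + 60 = 65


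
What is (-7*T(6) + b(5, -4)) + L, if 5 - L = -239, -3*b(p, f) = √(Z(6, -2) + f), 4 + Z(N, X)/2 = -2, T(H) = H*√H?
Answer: 244 - 42*√6 - 4*I/3 ≈ 141.12 - 1.3333*I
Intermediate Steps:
T(H) = H^(3/2)
Z(N, X) = -12 (Z(N, X) = -8 + 2*(-2) = -8 - 4 = -12)
b(p, f) = -√(-12 + f)/3
L = 244 (L = 5 - 1*(-239) = 5 + 239 = 244)
(-7*T(6) + b(5, -4)) + L = (-42*√6 - √(-12 - 4)/3) + 244 = (-42*√6 - 4*I/3) + 244 = 244 - 42*√6 - 4*I/3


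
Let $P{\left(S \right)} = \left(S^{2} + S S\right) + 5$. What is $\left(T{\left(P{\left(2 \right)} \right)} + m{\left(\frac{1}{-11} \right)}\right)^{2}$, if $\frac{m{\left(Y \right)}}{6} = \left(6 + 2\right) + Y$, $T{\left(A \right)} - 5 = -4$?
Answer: $\frac{284089}{121} \approx 2347.8$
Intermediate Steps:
$P{\left(S \right)} = 5 + 2 S^{2}$ ($P{\left(S \right)} = \left(S^{2} + S^{2}\right) + 5 = 2 S^{2} + 5 = 5 + 2 S^{2}$)
$T{\left(A \right)} = 1$ ($T{\left(A \right)} = 5 - 4 = 1$)
$m{\left(Y \right)} = 48 + 6 Y$ ($m{\left(Y \right)} = 6 \left(\left(6 + 2\right) + Y\right) = 6 \left(8 + Y\right) = 48 + 6 Y$)
$\left(T{\left(P{\left(2 \right)} \right)} + m{\left(\frac{1}{-11} \right)}\right)^{2} = \left(1 + \left(48 + \frac{6}{-11}\right)\right)^{2} = \left(1 + \left(48 + 6 \left(- \frac{1}{11}\right)\right)\right)^{2} = \left(1 + \left(48 - \frac{6}{11}\right)\right)^{2} = \left(1 + \frac{522}{11}\right)^{2} = \left(\frac{533}{11}\right)^{2} = \frac{284089}{121}$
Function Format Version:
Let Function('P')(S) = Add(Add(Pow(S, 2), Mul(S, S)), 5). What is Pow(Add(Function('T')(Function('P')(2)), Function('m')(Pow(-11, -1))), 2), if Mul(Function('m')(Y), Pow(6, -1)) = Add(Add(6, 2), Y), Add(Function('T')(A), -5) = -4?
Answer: Rational(284089, 121) ≈ 2347.8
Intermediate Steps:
Function('P')(S) = Add(5, Mul(2, Pow(S, 2))) (Function('P')(S) = Add(Add(Pow(S, 2), Pow(S, 2)), 5) = Add(Mul(2, Pow(S, 2)), 5) = Add(5, Mul(2, Pow(S, 2))))
Function('T')(A) = 1 (Function('T')(A) = Add(5, -4) = 1)
Function('m')(Y) = Add(48, Mul(6, Y)) (Function('m')(Y) = Mul(6, Add(Add(6, 2), Y)) = Mul(6, Add(8, Y)) = Add(48, Mul(6, Y)))
Pow(Add(Function('T')(Function('P')(2)), Function('m')(Pow(-11, -1))), 2) = Pow(Add(1, Add(48, Mul(6, Pow(-11, -1)))), 2) = Pow(Add(1, Add(48, Mul(6, Rational(-1, 11)))), 2) = Pow(Add(1, Add(48, Rational(-6, 11))), 2) = Pow(Add(1, Rational(522, 11)), 2) = Pow(Rational(533, 11), 2) = Rational(284089, 121)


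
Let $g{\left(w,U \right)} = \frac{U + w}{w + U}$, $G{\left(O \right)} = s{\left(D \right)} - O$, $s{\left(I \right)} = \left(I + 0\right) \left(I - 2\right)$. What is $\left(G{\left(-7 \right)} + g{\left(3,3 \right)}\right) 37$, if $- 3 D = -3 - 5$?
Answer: $\frac{3256}{9} \approx 361.78$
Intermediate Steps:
$D = \frac{8}{3}$ ($D = - \frac{-3 - 5}{3} = \left(- \frac{1}{3}\right) \left(-8\right) = \frac{8}{3} \approx 2.6667$)
$s{\left(I \right)} = I \left(-2 + I\right)$
$G{\left(O \right)} = \frac{16}{9} - O$ ($G{\left(O \right)} = \frac{8 \left(-2 + \frac{8}{3}\right)}{3} - O = \frac{8}{3} \cdot \frac{2}{3} - O = \frac{16}{9} - O$)
$g{\left(w,U \right)} = 1$ ($g{\left(w,U \right)} = \frac{U + w}{U + w} = 1$)
$\left(G{\left(-7 \right)} + g{\left(3,3 \right)}\right) 37 = \left(\left(\frac{16}{9} - -7\right) + 1\right) 37 = \left(\left(\frac{16}{9} + 7\right) + 1\right) 37 = \left(\frac{79}{9} + 1\right) 37 = \frac{88}{9} \cdot 37 = \frac{3256}{9}$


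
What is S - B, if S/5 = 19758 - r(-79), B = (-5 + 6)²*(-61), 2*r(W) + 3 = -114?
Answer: 198287/2 ≈ 99144.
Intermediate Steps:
r(W) = -117/2 (r(W) = -3/2 + (½)*(-114) = -3/2 - 57 = -117/2)
B = -61 (B = 1²*(-61) = 1*(-61) = -61)
S = 198165/2 (S = 5*(19758 - 1*(-117/2)) = 5*(19758 + 117/2) = 5*(39633/2) = 198165/2 ≈ 99083.)
S - B = 198165/2 - 1*(-61) = 198165/2 + 61 = 198287/2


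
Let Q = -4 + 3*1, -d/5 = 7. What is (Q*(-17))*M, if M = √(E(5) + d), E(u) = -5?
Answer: 34*I*√10 ≈ 107.52*I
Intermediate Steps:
d = -35 (d = -5*7 = -35)
Q = -1 (Q = -4 + 3 = -1)
M = 2*I*√10 (M = √(-5 - 35) = √(-40) = 2*I*√10 ≈ 6.3246*I)
(Q*(-17))*M = (-1*(-17))*(2*I*√10) = 17*(2*I*√10) = 34*I*√10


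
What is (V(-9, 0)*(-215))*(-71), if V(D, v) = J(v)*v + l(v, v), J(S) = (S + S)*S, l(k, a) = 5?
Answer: 76325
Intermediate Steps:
J(S) = 2*S² (J(S) = (2*S)*S = 2*S²)
V(D, v) = 5 + 2*v³ (V(D, v) = (2*v²)*v + 5 = 2*v³ + 5 = 5 + 2*v³)
(V(-9, 0)*(-215))*(-71) = ((5 + 2*0³)*(-215))*(-71) = ((5 + 2*0)*(-215))*(-71) = ((5 + 0)*(-215))*(-71) = (5*(-215))*(-71) = -1075*(-71) = 76325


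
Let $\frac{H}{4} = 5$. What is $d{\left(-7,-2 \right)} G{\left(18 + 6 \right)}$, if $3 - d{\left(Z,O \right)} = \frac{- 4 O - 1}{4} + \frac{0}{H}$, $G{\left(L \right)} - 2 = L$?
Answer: $\frac{65}{2} \approx 32.5$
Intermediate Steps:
$G{\left(L \right)} = 2 + L$
$H = 20$ ($H = 4 \cdot 5 = 20$)
$d{\left(Z,O \right)} = \frac{13}{4} + O$ ($d{\left(Z,O \right)} = 3 - \left(\frac{- 4 O - 1}{4} + \frac{0}{20}\right) = 3 - \left(\left(-1 - 4 O\right) \frac{1}{4} + 0 \cdot \frac{1}{20}\right) = 3 - \left(\left(- \frac{1}{4} - O\right) + 0\right) = 3 - \left(- \frac{1}{4} - O\right) = 3 + \left(\frac{1}{4} + O\right) = \frac{13}{4} + O$)
$d{\left(-7,-2 \right)} G{\left(18 + 6 \right)} = \left(\frac{13}{4} - 2\right) \left(2 + \left(18 + 6\right)\right) = \frac{5 \left(2 + 24\right)}{4} = \frac{5}{4} \cdot 26 = \frac{65}{2}$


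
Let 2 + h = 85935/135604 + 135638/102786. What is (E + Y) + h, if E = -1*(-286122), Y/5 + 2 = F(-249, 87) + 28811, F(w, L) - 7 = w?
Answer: 2989442347236391/6969096372 ≈ 4.2896e+5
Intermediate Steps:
h = -325207613/6969096372 (h = -2 + (85935/135604 + 135638/102786) = -2 + (85935*(1/135604) + 135638*(1/102786)) = -2 + (85935/135604 + 67819/51393) = -2 + 13612985131/6969096372 = -325207613/6969096372 ≈ -0.046664)
F(w, L) = 7 + w
Y = 142835 (Y = -10 + 5*((7 - 249) + 28811) = -10 + 5*(-242 + 28811) = -10 + 5*28569 = -10 + 142845 = 142835)
E = 286122
(E + Y) + h = (286122 + 142835) - 325207613/6969096372 = 428957 - 325207613/6969096372 = 2989442347236391/6969096372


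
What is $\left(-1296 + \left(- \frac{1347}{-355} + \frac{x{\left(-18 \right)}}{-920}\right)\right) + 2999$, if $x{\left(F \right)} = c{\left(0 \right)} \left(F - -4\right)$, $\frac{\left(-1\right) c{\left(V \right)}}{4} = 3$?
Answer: $\frac{2786897}{1633} \approx 1706.6$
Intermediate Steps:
$c{\left(V \right)} = -12$ ($c{\left(V \right)} = \left(-4\right) 3 = -12$)
$x{\left(F \right)} = -48 - 12 F$ ($x{\left(F \right)} = - 12 \left(F - -4\right) = - 12 \left(F + 4\right) = - 12 \left(4 + F\right) = -48 - 12 F$)
$\left(-1296 + \left(- \frac{1347}{-355} + \frac{x{\left(-18 \right)}}{-920}\right)\right) + 2999 = \left(-1296 + \left(- \frac{1347}{-355} + \frac{-48 - -216}{-920}\right)\right) + 2999 = \left(-1296 + \left(\left(-1347\right) \left(- \frac{1}{355}\right) + \left(-48 + 216\right) \left(- \frac{1}{920}\right)\right)\right) + 2999 = \left(-1296 + \left(\frac{1347}{355} + 168 \left(- \frac{1}{920}\right)\right)\right) + 2999 = \left(-1296 + \left(\frac{1347}{355} - \frac{21}{115}\right)\right) + 2999 = \left(-1296 + \frac{5898}{1633}\right) + 2999 = - \frac{2110470}{1633} + 2999 = \frac{2786897}{1633}$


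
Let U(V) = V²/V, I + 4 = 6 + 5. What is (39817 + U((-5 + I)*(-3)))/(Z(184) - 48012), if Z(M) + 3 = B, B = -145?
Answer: -39811/48160 ≈ -0.82664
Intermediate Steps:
Z(M) = -148 (Z(M) = -3 - 145 = -148)
I = 7 (I = -4 + (6 + 5) = -4 + 11 = 7)
U(V) = V
(39817 + U((-5 + I)*(-3)))/(Z(184) - 48012) = (39817 + (-5 + 7)*(-3))/(-148 - 48012) = (39817 + 2*(-3))/(-48160) = (39817 - 6)*(-1/48160) = 39811*(-1/48160) = -39811/48160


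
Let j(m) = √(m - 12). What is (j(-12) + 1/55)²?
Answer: -72599/3025 + 4*I*√6/55 ≈ -24.0 + 0.17814*I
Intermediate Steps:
j(m) = √(-12 + m)
(j(-12) + 1/55)² = (√(-12 - 12) + 1/55)² = (√(-24) + 1/55)² = (2*I*√6 + 1/55)² = (1/55 + 2*I*√6)²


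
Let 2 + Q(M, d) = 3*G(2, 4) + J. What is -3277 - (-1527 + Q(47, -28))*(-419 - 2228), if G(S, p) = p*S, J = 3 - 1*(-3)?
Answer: -3971130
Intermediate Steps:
J = 6 (J = 3 + 3 = 6)
G(S, p) = S*p
Q(M, d) = 28 (Q(M, d) = -2 + (3*(2*4) + 6) = -2 + (3*8 + 6) = -2 + (24 + 6) = -2 + 30 = 28)
-3277 - (-1527 + Q(47, -28))*(-419 - 2228) = -3277 - (-1527 + 28)*(-419 - 2228) = -3277 - (-1499)*(-2647) = -3277 - 1*3967853 = -3277 - 3967853 = -3971130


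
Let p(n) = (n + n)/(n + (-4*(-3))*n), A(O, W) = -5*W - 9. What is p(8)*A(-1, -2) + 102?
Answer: 1328/13 ≈ 102.15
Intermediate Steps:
A(O, W) = -9 - 5*W
p(n) = 2/13 (p(n) = (2*n)/(n + 12*n) = (2*n)/((13*n)) = (2*n)*(1/(13*n)) = 2/13)
p(8)*A(-1, -2) + 102 = 2*(-9 - 5*(-2))/13 + 102 = 2*(-9 + 10)/13 + 102 = (2/13)*1 + 102 = 2/13 + 102 = 1328/13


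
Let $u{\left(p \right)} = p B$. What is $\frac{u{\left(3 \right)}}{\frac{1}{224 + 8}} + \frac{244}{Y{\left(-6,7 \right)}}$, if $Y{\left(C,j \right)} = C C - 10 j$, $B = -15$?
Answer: $- \frac{177602}{17} \approx -10447.0$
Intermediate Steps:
$u{\left(p \right)} = - 15 p$ ($u{\left(p \right)} = p \left(-15\right) = - 15 p$)
$Y{\left(C,j \right)} = C^{2} - 10 j$
$\frac{u{\left(3 \right)}}{\frac{1}{224 + 8}} + \frac{244}{Y{\left(-6,7 \right)}} = \frac{\left(-15\right) 3}{\frac{1}{224 + 8}} + \frac{244}{\left(-6\right)^{2} - 70} = - \frac{45}{\frac{1}{232}} + \frac{244}{36 - 70} = - 45 \frac{1}{\frac{1}{232}} + \frac{244}{-34} = \left(-45\right) 232 + 244 \left(- \frac{1}{34}\right) = -10440 - \frac{122}{17} = - \frac{177602}{17}$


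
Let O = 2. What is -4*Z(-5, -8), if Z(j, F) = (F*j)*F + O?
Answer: 1272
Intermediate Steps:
Z(j, F) = 2 + j*F² (Z(j, F) = (F*j)*F + 2 = j*F² + 2 = 2 + j*F²)
-4*Z(-5, -8) = -4*(2 - 5*(-8)²) = -4*(2 - 5*64) = -4*(2 - 320) = -4*(-318) = 1272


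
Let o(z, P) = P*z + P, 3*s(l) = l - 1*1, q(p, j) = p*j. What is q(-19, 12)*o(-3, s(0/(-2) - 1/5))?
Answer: -912/5 ≈ -182.40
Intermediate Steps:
q(p, j) = j*p
s(l) = -⅓ + l/3 (s(l) = (l - 1*1)/3 = (l - 1)/3 = (-1 + l)/3 = -⅓ + l/3)
o(z, P) = P + P*z
q(-19, 12)*o(-3, s(0/(-2) - 1/5)) = (12*(-19))*((-⅓ + (0/(-2) - 1/5)/3)*(1 - 3)) = -228*(-⅓ + (0*(-½) - 1*⅕)/3)*(-2) = -228*(-⅓ + (0 - ⅕)/3)*(-2) = -228*(-⅓ + (⅓)*(-⅕))*(-2) = -228*(-⅓ - 1/15)*(-2) = -(-456)*(-2)/5 = -228*⅘ = -912/5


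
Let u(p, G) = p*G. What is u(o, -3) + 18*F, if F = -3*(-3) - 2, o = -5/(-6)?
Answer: 247/2 ≈ 123.50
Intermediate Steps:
o = 5/6 (o = -5*(-1/6) = 5/6 ≈ 0.83333)
u(p, G) = G*p
F = 7 (F = 9 - 2 = 7)
u(o, -3) + 18*F = -3*5/6 + 18*7 = -5/2 + 126 = 247/2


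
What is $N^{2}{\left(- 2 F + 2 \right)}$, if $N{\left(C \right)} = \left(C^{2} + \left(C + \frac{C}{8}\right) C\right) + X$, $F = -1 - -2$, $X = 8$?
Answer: $64$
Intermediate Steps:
$F = 1$ ($F = -1 + 2 = 1$)
$N{\left(C \right)} = 8 + \frac{17 C^{2}}{8}$ ($N{\left(C \right)} = \left(C^{2} + \left(C + \frac{C}{8}\right) C\right) + 8 = \left(C^{2} + \frac{9 C}{8} C\right) + 8 = \left(C^{2} + \frac{9 C^{2}}{8}\right) + 8 = \frac{17 C^{2}}{8} + 8 = 8 + \frac{17 C^{2}}{8}$)
$N^{2}{\left(- 2 F + 2 \right)} = \left(8 + \frac{17 \left(\left(-2\right) 1 + 2\right)^{2}}{8}\right)^{2} = \left(8 + \frac{17 \left(-2 + 2\right)^{2}}{8}\right)^{2} = \left(8 + \frac{17 \cdot 0^{2}}{8}\right)^{2} = \left(8 + \frac{17}{8} \cdot 0\right)^{2} = \left(8 + 0\right)^{2} = 8^{2} = 64$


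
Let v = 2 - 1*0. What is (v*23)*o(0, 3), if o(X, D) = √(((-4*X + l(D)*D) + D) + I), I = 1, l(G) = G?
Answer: 46*√13 ≈ 165.86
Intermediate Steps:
v = 2 (v = 2 + 0 = 2)
o(X, D) = √(1 + D + D² - 4*X) (o(X, D) = √(((-4*X + D*D) + D) + 1) = √(((-4*X + D²) + D) + 1) = √(((D² - 4*X) + D) + 1) = √((D + D² - 4*X) + 1) = √(1 + D + D² - 4*X))
(v*23)*o(0, 3) = (2*23)*√(1 + 3 + 3² - 4*0) = 46*√(1 + 3 + 9 + 0) = 46*√13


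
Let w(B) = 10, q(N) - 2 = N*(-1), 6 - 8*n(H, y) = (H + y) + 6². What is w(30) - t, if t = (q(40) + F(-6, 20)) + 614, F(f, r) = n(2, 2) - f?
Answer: -2271/4 ≈ -567.75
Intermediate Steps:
n(H, y) = -15/4 - H/8 - y/8 (n(H, y) = ¾ - ((H + y) + 6²)/8 = ¾ - ((H + y) + 36)/8 = ¾ - (36 + H + y)/8 = ¾ + (-9/2 - H/8 - y/8) = -15/4 - H/8 - y/8)
q(N) = 2 - N (q(N) = 2 + N*(-1) = 2 - N)
F(f, r) = -17/4 - f (F(f, r) = (-15/4 - ⅛*2 - ⅛*2) - f = (-15/4 - ¼ - ¼) - f = -17/4 - f)
t = 2311/4 (t = ((2 - 1*40) + (-17/4 - 1*(-6))) + 614 = ((2 - 40) + (-17/4 + 6)) + 614 = (-38 + 7/4) + 614 = -145/4 + 614 = 2311/4 ≈ 577.75)
w(30) - t = 10 - 1*2311/4 = 10 - 2311/4 = -2271/4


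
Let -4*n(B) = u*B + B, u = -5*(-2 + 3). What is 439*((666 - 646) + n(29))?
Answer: 21511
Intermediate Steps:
u = -5 (u = -5*1 = -5)
n(B) = B (n(B) = -(-5*B + B)/4 = -(-1)*B = B)
439*((666 - 646) + n(29)) = 439*((666 - 646) + 29) = 439*(20 + 29) = 439*49 = 21511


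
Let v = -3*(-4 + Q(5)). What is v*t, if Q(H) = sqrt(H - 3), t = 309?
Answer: 3708 - 927*sqrt(2) ≈ 2397.0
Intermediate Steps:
Q(H) = sqrt(-3 + H)
v = 12 - 3*sqrt(2) (v = -3*(-4 + sqrt(-3 + 5)) = -3*(-4 + sqrt(2)) = 12 - 3*sqrt(2) ≈ 7.7574)
v*t = (12 - 3*sqrt(2))*309 = 3708 - 927*sqrt(2)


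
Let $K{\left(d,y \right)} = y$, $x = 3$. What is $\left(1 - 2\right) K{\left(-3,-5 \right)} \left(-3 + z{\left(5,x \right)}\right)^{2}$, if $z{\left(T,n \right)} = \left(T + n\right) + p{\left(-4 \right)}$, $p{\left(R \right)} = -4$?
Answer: $5$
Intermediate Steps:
$z{\left(T,n \right)} = -4 + T + n$ ($z{\left(T,n \right)} = \left(T + n\right) - 4 = -4 + T + n$)
$\left(1 - 2\right) K{\left(-3,-5 \right)} \left(-3 + z{\left(5,x \right)}\right)^{2} = \left(1 - 2\right) \left(-5\right) \left(-3 + \left(-4 + 5 + 3\right)\right)^{2} = \left(-1\right) \left(-5\right) \left(-3 + 4\right)^{2} = 5 \cdot 1^{2} = 5 \cdot 1 = 5$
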